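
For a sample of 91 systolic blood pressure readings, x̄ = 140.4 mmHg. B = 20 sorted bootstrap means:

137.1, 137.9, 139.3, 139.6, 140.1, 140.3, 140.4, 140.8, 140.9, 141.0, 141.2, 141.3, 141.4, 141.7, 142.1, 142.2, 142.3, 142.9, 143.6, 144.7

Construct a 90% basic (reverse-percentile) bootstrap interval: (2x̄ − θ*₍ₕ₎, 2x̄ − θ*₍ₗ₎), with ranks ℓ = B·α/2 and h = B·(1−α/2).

Percentile endpoints at ranks 1 and 19: θ*₍1₎ = 137.1, θ*₍19₎ = 143.6.
Basic interval reflects these around x̄:
  lower = 2 × 140.4 − 143.6 = 137.2
  upper = 2 × 140.4 − 137.1 = 143.7

(137.2, 143.7)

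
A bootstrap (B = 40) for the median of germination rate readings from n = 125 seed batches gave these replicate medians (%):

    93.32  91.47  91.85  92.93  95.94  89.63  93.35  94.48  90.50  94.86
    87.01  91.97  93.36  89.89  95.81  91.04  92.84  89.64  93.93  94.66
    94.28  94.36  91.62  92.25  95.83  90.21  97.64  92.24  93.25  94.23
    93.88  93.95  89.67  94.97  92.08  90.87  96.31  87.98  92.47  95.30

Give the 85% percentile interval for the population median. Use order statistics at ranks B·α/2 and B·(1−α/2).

Sorted replicates: 87.01, 87.98, 89.63, 89.64, 89.67, 89.89, 90.21, 90.50, 90.87, 91.04, 91.47, 91.62, 91.85, 91.97, 92.08, 92.24, 92.25, 92.47, 92.84, 92.93, 93.25, 93.32, 93.35, 93.36, 93.88, 93.93, 93.95, 94.23, 94.28, 94.36, 94.48, 94.66, 94.86, 94.97, 95.30, 95.81, 95.83, 95.94, 96.31, 97.64
α = 0.15; lower rank = 40 × 0.075 = 3; upper rank = 40 × 0.925 = 37.
The 3rd smallest replicate is 89.63; the 37th is 95.83.

(89.63, 95.83)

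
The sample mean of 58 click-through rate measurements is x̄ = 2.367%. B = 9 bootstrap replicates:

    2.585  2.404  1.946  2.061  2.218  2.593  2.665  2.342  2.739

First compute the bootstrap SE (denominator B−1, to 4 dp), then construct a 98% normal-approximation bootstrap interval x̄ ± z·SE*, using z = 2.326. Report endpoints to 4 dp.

Mean of replicates = 2.3948; sum of squared deviations = 0.6139; SE* = √(0.6139/8) = 0.2770
Margin = 2.326 × 0.2770 = 0.64430
Interval: 2.367 ± 0.64430

(1.7227, 3.0113)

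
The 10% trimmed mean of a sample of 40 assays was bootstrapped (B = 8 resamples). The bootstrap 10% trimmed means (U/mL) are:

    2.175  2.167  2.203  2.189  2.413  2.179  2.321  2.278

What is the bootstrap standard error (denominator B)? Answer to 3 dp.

Bootstrap SE is the standard deviation of the 8 replicate 10% trimmed means.
Mean of replicates: (2.175 + 2.167 + 2.203 + 2.189 + 2.413 + 2.179 + 2.321 + 2.278) / 8 = 17.9250 / 8 = 2.2406
Sum of squared deviations: (−0.0656)² + (−0.0736)² + (−0.0376)² + (−0.0516)² + (+0.1724)² + (−0.0616)² + (+0.0804)² + (+0.0374)² = 0.0552
Variance = 0.0552 / 8 = 0.0069
SE* = √0.0069

SE* = 0.083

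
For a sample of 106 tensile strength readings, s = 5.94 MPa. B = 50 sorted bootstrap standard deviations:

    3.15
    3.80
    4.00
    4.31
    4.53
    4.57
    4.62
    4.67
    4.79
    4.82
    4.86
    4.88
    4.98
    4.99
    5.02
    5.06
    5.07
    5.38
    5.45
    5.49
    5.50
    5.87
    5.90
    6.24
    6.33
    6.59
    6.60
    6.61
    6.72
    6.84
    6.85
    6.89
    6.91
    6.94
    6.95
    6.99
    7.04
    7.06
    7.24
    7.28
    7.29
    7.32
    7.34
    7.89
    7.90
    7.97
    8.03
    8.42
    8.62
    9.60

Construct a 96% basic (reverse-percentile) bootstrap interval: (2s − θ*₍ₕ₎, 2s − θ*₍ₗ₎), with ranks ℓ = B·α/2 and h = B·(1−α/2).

(3.26, 8.73)

Percentile endpoints at ranks 1 and 49: θ*₍1₎ = 3.15, θ*₍49₎ = 8.62.
Basic interval reflects these around s:
  lower = 2 × 5.94 − 8.62 = 3.26
  upper = 2 × 5.94 − 3.15 = 8.73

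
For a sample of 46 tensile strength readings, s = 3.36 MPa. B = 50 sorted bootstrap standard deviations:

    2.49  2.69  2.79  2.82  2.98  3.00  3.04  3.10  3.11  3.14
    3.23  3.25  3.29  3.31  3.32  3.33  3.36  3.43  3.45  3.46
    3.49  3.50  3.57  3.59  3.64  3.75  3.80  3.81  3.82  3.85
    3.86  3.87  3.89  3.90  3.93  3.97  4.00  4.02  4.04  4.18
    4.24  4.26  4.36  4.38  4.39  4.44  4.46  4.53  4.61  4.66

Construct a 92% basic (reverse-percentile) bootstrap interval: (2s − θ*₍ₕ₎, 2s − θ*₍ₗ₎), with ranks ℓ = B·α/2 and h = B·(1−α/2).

Percentile endpoints at ranks 2 and 48: θ*₍2₎ = 2.69, θ*₍48₎ = 4.53.
Basic interval reflects these around s:
  lower = 2 × 3.36 − 4.53 = 2.19
  upper = 2 × 3.36 − 2.69 = 4.03

(2.19, 4.03)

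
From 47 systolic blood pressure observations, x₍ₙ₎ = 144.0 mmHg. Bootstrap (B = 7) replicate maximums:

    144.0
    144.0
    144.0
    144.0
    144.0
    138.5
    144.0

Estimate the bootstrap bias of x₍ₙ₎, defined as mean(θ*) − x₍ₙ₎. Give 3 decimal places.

mean(θ*) = (144.0 + 144.0 + 144.0 + 144.0 + 144.0 + 138.5 + 144.0) / 7 = 143.2143
bias = 143.2143 − 144.0

bias = −0.786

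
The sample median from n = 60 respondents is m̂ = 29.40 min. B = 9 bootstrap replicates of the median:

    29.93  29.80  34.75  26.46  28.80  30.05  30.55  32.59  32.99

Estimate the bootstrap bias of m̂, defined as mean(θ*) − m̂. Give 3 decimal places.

mean(θ*) = (29.93 + 29.80 + 34.75 + 26.46 + 28.80 + 30.05 + 30.55 + 32.59 + 32.99) / 9 = 30.6578
bias = 30.6578 − 29.40

bias = +1.258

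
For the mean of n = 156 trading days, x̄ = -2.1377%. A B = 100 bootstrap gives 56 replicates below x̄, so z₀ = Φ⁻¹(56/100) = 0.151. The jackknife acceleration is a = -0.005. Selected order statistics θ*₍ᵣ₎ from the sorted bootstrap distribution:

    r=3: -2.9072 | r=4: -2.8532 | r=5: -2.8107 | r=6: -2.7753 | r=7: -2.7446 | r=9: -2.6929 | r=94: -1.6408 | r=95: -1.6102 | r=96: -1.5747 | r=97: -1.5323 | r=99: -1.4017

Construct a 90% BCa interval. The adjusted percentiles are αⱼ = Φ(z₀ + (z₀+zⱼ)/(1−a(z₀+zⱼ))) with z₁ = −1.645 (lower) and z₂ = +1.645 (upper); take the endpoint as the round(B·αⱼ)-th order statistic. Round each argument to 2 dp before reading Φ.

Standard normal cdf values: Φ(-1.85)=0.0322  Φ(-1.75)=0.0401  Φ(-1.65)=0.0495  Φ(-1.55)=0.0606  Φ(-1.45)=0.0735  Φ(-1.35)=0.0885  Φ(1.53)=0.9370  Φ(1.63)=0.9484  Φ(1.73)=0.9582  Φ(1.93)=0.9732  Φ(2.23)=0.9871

Lower: z₀ + z₁ = 0.151 + (-1.645) = -1.494; 1 − a(z₀+z₁) = 1 − (-0.005)(-1.494) = 0.9925; argument = 0.151 + (-1.494)/0.9925 = -1.3542 → -1.35.
α₁ = Φ(-1.35) = 0.0885; rank = round(100 × 0.0885) = 9; θ*₍9₎ = -2.6929.
Upper: z₀ + z₂ = 1.796; 1 − a(z₀+z₂) = 1.0090; argument = 1.9310 → 1.93; α₂ = 0.9732; rank = 97; θ*₍97₎ = -1.5323.

(-2.6929, -1.5323)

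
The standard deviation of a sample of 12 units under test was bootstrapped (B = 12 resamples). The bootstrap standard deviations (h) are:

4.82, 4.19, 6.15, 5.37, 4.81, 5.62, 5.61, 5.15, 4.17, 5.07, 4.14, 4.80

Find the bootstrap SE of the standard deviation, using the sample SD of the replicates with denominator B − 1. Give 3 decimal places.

Bootstrap SE is the standard deviation of the 12 replicate standard deviations.
Mean of replicates: (4.82 + 4.19 + 6.15 + 5.37 + 4.81 + 5.62 + 5.61 + 5.15 + 4.17 + 5.07 + 4.14 + 4.80) / 12 = 59.9000 / 12 = 4.9917
Sum of squared deviations: (−0.1717)² + (−0.8017)² + (+1.1583)² + (+0.3783)² + (−0.1817)² + (+0.6283)² + (+0.6183)² + (+0.1583)² + (−0.8217)² + (+0.0783)² + (−0.8517)² + (−0.1917)² = 4.4356
Variance = 4.4356 / 11 = 0.4032
SE* = √0.4032

SE* = 0.635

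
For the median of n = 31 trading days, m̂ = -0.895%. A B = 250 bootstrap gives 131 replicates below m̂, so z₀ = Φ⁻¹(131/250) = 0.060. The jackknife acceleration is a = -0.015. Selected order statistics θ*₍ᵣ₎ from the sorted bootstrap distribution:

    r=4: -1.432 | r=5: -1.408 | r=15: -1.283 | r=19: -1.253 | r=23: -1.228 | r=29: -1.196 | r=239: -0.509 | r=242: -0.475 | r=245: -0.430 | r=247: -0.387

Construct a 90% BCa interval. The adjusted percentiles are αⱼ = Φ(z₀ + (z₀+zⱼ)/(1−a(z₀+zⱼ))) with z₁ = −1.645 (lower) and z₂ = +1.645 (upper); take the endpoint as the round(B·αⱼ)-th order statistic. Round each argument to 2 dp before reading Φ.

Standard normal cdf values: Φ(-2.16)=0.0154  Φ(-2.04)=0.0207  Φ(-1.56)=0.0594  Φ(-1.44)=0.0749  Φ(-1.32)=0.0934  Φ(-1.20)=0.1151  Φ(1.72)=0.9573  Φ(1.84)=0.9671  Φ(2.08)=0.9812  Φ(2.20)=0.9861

(-1.283, -0.509)

Lower: z₀ + z₁ = 0.060 + (-1.645) = -1.585; 1 − a(z₀+z₁) = 1 − (-0.015)(-1.585) = 0.9762; argument = 0.060 + (-1.585)/0.9762 = -1.5636 → -1.56.
α₁ = Φ(-1.56) = 0.0594; rank = round(250 × 0.0594) = 15; θ*₍15₎ = -1.283.
Upper: z₀ + z₂ = 1.705; 1 − a(z₀+z₂) = 1.0256; argument = 1.7225 → 1.72; α₂ = 0.9573; rank = 239; θ*₍239₎ = -0.509.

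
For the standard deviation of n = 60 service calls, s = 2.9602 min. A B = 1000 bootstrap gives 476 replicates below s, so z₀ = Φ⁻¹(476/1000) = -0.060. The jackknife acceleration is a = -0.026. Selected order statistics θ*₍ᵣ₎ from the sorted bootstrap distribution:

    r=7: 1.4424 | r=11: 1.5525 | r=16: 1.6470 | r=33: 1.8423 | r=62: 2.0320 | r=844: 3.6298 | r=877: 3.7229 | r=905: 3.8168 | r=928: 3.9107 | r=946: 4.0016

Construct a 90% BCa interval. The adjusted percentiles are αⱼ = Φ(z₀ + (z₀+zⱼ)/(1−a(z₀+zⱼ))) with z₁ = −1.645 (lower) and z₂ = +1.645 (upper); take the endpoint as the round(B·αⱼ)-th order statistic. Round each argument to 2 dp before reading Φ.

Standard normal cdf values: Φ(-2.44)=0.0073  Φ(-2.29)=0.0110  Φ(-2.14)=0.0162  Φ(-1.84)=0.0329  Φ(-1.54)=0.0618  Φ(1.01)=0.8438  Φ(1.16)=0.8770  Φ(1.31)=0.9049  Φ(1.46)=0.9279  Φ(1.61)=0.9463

(1.8423, 3.9107)

Lower: z₀ + z₁ = -0.060 + (-1.645) = -1.705; 1 − a(z₀+z₁) = 1 − (-0.026)(-1.705) = 0.9557; argument = -0.060 + (-1.705)/0.9557 = -1.8441 → -1.84.
α₁ = Φ(-1.84) = 0.0329; rank = round(1000 × 0.0329) = 33; θ*₍33₎ = 1.8423.
Upper: z₀ + z₂ = 1.585; 1 − a(z₀+z₂) = 1.0412; argument = 1.4623 → 1.46; α₂ = 0.9279; rank = 928; θ*₍928₎ = 3.9107.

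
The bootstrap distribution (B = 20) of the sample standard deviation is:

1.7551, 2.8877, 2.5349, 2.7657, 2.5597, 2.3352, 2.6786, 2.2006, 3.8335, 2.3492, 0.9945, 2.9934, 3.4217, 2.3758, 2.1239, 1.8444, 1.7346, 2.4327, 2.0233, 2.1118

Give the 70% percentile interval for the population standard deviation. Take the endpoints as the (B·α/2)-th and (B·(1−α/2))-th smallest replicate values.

(1.7551, 2.8877)

Sorted replicates: 0.9945, 1.7346, 1.7551, 1.8444, 2.0233, 2.1118, 2.1239, 2.2006, 2.3352, 2.3492, 2.3758, 2.4327, 2.5349, 2.5597, 2.6786, 2.7657, 2.8877, 2.9934, 3.4217, 3.8335
α = 0.30; lower rank = 20 × 0.150 = 3; upper rank = 20 × 0.850 = 17.
The 3rd smallest replicate is 1.7551; the 17th is 2.8877.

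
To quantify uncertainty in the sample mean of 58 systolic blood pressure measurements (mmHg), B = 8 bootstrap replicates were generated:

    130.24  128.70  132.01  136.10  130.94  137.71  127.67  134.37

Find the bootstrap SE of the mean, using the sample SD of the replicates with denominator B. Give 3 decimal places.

Bootstrap SE is the standard deviation of the 8 replicate means.
Mean of replicates: (130.24 + 128.70 + 132.01 + 136.10 + 130.94 + 137.71 + 127.67 + 134.37) / 8 = 1057.7400 / 8 = 132.2175
Sum of squared deviations: (−1.9775)² + (−3.5175)² + (−0.2075)² + (+3.8825)² + (−1.2775)² + (+5.4925)² + (−4.5475)² + (+2.1525)² = 88.5128
Variance = 88.5128 / 8 = 11.0641
SE* = √11.0641

SE* = 3.326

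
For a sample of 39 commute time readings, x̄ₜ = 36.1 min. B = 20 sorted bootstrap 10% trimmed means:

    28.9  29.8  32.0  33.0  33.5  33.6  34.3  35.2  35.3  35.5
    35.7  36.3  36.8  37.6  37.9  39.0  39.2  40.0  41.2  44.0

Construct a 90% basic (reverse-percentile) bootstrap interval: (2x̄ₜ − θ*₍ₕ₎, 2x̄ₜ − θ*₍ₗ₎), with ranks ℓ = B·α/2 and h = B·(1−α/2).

(31.0, 43.3)

Percentile endpoints at ranks 1 and 19: θ*₍1₎ = 28.9, θ*₍19₎ = 41.2.
Basic interval reflects these around x̄ₜ:
  lower = 2 × 36.1 − 41.2 = 31.0
  upper = 2 × 36.1 − 28.9 = 43.3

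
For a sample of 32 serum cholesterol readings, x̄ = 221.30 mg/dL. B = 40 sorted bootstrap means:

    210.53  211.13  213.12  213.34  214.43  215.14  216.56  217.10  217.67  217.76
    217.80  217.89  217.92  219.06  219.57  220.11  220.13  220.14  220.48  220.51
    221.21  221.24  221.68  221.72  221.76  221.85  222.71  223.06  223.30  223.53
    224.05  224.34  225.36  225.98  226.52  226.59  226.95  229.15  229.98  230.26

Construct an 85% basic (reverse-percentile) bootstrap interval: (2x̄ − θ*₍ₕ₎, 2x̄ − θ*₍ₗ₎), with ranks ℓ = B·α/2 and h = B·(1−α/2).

(215.65, 229.48)

Percentile endpoints at ranks 3 and 37: θ*₍3₎ = 213.12, θ*₍37₎ = 226.95.
Basic interval reflects these around x̄:
  lower = 2 × 221.30 − 226.95 = 215.65
  upper = 2 × 221.30 − 213.12 = 229.48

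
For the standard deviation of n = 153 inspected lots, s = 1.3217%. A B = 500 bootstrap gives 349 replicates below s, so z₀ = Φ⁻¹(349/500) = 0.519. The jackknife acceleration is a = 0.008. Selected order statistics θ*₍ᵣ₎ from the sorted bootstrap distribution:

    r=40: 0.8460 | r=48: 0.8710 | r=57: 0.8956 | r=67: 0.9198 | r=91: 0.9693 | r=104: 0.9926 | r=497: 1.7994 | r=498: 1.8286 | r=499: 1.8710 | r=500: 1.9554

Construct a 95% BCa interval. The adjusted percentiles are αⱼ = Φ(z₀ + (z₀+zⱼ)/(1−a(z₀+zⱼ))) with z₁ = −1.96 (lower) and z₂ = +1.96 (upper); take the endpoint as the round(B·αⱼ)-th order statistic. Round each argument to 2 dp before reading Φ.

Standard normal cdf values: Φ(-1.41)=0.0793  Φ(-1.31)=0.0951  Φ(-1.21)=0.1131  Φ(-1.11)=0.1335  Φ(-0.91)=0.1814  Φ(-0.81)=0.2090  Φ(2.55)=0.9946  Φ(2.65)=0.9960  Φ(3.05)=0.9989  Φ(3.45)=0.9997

(0.9693, 1.8710)

Lower: z₀ + z₁ = 0.519 + (-1.960) = -1.441; 1 − a(z₀+z₁) = 1 − (0.008)(-1.441) = 1.0115; argument = 0.519 + (-1.441)/1.0115 = -0.9056 → -0.91.
α₁ = Φ(-0.91) = 0.1814; rank = round(500 × 0.1814) = 91; θ*₍91₎ = 0.9693.
Upper: z₀ + z₂ = 2.479; 1 − a(z₀+z₂) = 0.9802; argument = 3.0482 → 3.05; α₂ = 0.9989; rank = 499; θ*₍499₎ = 1.8710.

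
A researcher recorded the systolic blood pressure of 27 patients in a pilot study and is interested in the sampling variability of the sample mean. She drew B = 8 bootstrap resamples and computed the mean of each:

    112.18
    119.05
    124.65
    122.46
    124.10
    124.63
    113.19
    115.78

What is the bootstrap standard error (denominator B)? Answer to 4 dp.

Bootstrap SE is the standard deviation of the 8 replicate means.
Mean of replicates: (112.18 + 119.05 + 124.65 + 122.46 + 124.10 + 124.63 + 113.19 + 115.78) / 8 = 956.04000 / 8 = 119.50500
Sum of squared deviations: (−7.32500)² + (−0.45500)² + (+5.14500)² + (+2.95500)² + (+4.59500)² + (+5.12500)² + (−6.31500)² + (−3.72500)² = 190.20020
Variance = 190.20020 / 8 = 23.77502
SE* = √23.77502

SE* = 4.8760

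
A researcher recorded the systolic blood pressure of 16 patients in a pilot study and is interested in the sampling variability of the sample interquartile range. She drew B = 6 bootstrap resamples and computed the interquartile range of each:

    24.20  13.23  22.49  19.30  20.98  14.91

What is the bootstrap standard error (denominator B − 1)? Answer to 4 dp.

Bootstrap SE is the standard deviation of the 6 replicate interquartile ranges.
Mean of replicates: (24.20 + 13.23 + 22.49 + 19.30 + 20.98 + 14.91) / 6 = 115.11000 / 6 = 19.18500
Sum of squared deviations: (+5.01500)² + (−5.95500)² + (+3.30500)² + (+0.11500)² + (+1.79500)² + (−4.27500)² = 93.04615
Variance = 93.04615 / 5 = 18.60923
SE* = √18.60923

SE* = 4.3138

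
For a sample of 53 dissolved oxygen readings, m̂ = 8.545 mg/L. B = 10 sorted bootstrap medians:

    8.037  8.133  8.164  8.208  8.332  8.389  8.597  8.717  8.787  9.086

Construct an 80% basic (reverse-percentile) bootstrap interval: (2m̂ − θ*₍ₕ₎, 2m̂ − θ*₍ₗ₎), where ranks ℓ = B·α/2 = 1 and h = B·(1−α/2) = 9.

(8.303, 9.053)

Percentile endpoints at ranks 1 and 9: θ*₍1₎ = 8.037, θ*₍9₎ = 8.787.
Basic interval reflects these around m̂:
  lower = 2 × 8.545 − 8.787 = 8.303
  upper = 2 × 8.545 − 8.037 = 9.053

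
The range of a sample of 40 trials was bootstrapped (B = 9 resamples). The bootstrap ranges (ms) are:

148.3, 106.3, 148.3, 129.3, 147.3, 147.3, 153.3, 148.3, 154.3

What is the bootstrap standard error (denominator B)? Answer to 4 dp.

SE* = 14.4820

Bootstrap SE is the standard deviation of the 9 replicate ranges.
Mean of replicates: (148.3 + 106.3 + 148.3 + 129.3 + 147.3 + 147.3 + 153.3 + 148.3 + 154.3) / 9 = 1282.70000 / 9 = 142.52222
Sum of squared deviations: (+5.77778)² + (−36.22222)² + (+5.77778)² + (−13.22222)² + (+4.77778)² + (+4.77778)² + (+10.77778)² + (+5.77778)² + (+11.77778)² = 1887.55556
Variance = 1887.55556 / 9 = 209.72840
SE* = √209.72840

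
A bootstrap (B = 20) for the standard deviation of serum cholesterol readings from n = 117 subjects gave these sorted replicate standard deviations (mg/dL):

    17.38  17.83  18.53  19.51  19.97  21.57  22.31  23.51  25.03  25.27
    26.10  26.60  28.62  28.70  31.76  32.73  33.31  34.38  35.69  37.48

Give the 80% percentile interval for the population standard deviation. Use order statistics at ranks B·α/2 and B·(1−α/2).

α = 0.20; lower rank = 20 × 0.100 = 2; upper rank = 20 × 0.900 = 18.
The 2nd smallest replicate is 17.83; the 18th is 34.38.

(17.83, 34.38)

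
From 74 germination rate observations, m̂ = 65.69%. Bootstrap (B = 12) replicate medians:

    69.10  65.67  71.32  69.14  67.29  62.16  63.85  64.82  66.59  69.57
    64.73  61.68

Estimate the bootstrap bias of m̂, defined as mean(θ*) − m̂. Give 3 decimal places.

mean(θ*) = (69.10 + 65.67 + 71.32 + 69.14 + 67.29 + 62.16 + 63.85 + 64.82 + 66.59 + 69.57 + 64.73 + 61.68) / 12 = 66.3267
bias = 66.3267 − 65.69

bias = +0.637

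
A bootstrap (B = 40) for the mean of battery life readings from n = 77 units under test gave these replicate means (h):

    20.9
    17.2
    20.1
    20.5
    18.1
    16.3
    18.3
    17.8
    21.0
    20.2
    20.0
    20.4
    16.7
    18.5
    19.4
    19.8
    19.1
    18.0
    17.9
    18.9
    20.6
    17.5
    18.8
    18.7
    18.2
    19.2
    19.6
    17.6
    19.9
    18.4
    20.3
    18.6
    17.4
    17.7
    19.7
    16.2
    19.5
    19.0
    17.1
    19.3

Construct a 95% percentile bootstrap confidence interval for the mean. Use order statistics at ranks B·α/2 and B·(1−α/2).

Sorted replicates: 16.2, 16.3, 16.7, 17.1, 17.2, 17.4, 17.5, 17.6, 17.7, 17.8, 17.9, 18.0, 18.1, 18.2, 18.3, 18.4, 18.5, 18.6, 18.7, 18.8, 18.9, 19.0, 19.1, 19.2, 19.3, 19.4, 19.5, 19.6, 19.7, 19.8, 19.9, 20.0, 20.1, 20.2, 20.3, 20.4, 20.5, 20.6, 20.9, 21.0
α = 0.05; lower rank = 40 × 0.025 = 1; upper rank = 40 × 0.975 = 39.
The 1st smallest replicate is 16.2; the 39th is 20.9.

(16.2, 20.9)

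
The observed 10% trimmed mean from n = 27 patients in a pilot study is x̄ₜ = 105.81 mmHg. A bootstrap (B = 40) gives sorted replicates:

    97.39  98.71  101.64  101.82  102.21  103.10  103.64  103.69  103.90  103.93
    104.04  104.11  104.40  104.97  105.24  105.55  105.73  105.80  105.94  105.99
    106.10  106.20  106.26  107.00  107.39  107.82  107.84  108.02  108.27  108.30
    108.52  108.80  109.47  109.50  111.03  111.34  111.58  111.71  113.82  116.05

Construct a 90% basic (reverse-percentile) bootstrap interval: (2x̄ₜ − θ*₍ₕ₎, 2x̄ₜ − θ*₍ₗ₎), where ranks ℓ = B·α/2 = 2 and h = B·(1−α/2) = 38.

(99.91, 112.91)

Percentile endpoints at ranks 2 and 38: θ*₍2₎ = 98.71, θ*₍38₎ = 111.71.
Basic interval reflects these around x̄ₜ:
  lower = 2 × 105.81 − 111.71 = 99.91
  upper = 2 × 105.81 − 98.71 = 112.91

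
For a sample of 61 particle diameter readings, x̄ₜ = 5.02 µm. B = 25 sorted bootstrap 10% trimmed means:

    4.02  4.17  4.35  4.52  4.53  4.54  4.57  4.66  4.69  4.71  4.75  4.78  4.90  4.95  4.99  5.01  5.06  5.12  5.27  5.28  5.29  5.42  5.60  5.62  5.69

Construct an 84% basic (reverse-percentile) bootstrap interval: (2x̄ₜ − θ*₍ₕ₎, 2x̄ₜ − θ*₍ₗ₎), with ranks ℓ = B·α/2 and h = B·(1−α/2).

Percentile endpoints at ranks 2 and 23: θ*₍2₎ = 4.17, θ*₍23₎ = 5.60.
Basic interval reflects these around x̄ₜ:
  lower = 2 × 5.02 − 5.60 = 4.44
  upper = 2 × 5.02 − 4.17 = 5.87

(4.44, 5.87)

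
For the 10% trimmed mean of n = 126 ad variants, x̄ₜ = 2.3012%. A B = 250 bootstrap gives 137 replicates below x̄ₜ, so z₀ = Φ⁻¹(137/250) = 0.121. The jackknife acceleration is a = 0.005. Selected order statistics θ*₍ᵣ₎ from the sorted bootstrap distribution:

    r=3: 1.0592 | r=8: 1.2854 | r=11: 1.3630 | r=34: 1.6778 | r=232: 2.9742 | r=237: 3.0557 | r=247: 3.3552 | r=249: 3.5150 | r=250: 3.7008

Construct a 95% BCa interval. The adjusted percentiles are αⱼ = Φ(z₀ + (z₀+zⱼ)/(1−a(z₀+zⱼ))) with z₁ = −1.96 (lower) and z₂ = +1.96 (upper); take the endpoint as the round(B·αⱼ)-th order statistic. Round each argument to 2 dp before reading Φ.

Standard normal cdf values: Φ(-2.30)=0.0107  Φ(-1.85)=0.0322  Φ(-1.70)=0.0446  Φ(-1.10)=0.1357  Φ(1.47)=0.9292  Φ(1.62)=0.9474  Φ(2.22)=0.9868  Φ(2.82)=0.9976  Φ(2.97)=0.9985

Lower: z₀ + z₁ = 0.121 + (-1.960) = -1.839; 1 − a(z₀+z₁) = 1 − (0.005)(-1.839) = 1.0092; argument = 0.121 + (-1.839)/1.0092 = -1.7012 → -1.70.
α₁ = Φ(-1.70) = 0.0446; rank = round(250 × 0.0446) = 11; θ*₍11₎ = 1.3630.
Upper: z₀ + z₂ = 2.081; 1 − a(z₀+z₂) = 0.9896; argument = 2.2239 → 2.22; α₂ = 0.9868; rank = 247; θ*₍247₎ = 3.3552.

(1.3630, 3.3552)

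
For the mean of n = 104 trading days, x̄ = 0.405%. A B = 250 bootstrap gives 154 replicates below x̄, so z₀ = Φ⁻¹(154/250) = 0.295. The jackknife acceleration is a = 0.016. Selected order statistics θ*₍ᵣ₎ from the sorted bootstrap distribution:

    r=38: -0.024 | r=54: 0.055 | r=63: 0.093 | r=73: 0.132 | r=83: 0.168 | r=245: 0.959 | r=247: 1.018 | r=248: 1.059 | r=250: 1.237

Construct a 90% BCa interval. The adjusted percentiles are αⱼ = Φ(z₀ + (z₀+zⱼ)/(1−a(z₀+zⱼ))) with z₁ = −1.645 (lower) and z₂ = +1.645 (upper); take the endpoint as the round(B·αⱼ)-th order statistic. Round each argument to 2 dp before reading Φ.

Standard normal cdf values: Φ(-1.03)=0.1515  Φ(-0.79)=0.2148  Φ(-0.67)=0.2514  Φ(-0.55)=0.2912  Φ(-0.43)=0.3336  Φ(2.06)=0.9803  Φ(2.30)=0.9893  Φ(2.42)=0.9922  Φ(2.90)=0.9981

Lower: z₀ + z₁ = 0.295 + (-1.645) = -1.350; 1 − a(z₀+z₁) = 1 − (0.016)(-1.350) = 1.0216; argument = 0.295 + (-1.350)/1.0216 = -1.0265 → -1.03.
α₁ = Φ(-1.03) = 0.1515; rank = round(250 × 0.1515) = 38; θ*₍38₎ = -0.024.
Upper: z₀ + z₂ = 1.940; 1 − a(z₀+z₂) = 0.9690; argument = 2.2971 → 2.30; α₂ = 0.9893; rank = 247; θ*₍247₎ = 1.018.

(-0.024, 1.018)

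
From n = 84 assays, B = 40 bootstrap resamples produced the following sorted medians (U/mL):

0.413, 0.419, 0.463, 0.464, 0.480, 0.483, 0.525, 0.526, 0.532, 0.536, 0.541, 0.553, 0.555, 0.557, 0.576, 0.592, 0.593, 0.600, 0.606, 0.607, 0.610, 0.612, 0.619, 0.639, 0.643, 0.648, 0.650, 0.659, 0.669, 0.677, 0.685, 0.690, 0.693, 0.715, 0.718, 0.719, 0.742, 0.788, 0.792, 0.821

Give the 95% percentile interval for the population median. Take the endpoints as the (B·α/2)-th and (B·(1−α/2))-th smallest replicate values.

(0.413, 0.792)

α = 0.05; lower rank = 40 × 0.025 = 1; upper rank = 40 × 0.975 = 39.
The 1st smallest replicate is 0.413; the 39th is 0.792.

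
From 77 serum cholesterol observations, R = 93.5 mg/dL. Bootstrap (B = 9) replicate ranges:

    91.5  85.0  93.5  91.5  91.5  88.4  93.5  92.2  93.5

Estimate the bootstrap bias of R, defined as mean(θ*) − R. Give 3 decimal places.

mean(θ*) = (91.5 + 85.0 + 93.5 + 91.5 + 91.5 + 88.4 + 93.5 + 92.2 + 93.5) / 9 = 91.1778
bias = 91.1778 − 93.5

bias = −2.322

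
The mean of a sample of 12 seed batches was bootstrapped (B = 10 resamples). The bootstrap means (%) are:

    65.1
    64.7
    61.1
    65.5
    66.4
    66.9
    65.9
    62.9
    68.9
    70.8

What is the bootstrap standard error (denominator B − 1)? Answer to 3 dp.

Bootstrap SE is the standard deviation of the 10 replicate means.
Mean of replicates: (65.1 + 64.7 + 61.1 + 65.5 + 66.4 + 66.9 + 65.9 + 62.9 + 68.9 + 70.8) / 10 = 658.2000 / 10 = 65.8200
Sum of squared deviations: (−0.7200)² + (−1.1200)² + (−4.7200)² + (−0.3200)² + (+0.5800)² + (+1.0800)² + (+0.0800)² + (−2.9200)² + (+3.0800)² + (+4.9800)² = 68.4760
Variance = 68.4760 / 9 = 7.6084
SE* = √7.6084

SE* = 2.758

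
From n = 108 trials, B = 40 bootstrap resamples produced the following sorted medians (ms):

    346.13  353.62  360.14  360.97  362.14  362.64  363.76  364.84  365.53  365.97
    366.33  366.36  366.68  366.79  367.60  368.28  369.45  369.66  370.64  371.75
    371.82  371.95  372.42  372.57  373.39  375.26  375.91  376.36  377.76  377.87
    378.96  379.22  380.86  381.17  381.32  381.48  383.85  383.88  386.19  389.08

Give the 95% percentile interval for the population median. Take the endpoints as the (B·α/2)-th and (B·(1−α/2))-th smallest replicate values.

α = 0.05; lower rank = 40 × 0.025 = 1; upper rank = 40 × 0.975 = 39.
The 1st smallest replicate is 346.13; the 39th is 386.19.

(346.13, 386.19)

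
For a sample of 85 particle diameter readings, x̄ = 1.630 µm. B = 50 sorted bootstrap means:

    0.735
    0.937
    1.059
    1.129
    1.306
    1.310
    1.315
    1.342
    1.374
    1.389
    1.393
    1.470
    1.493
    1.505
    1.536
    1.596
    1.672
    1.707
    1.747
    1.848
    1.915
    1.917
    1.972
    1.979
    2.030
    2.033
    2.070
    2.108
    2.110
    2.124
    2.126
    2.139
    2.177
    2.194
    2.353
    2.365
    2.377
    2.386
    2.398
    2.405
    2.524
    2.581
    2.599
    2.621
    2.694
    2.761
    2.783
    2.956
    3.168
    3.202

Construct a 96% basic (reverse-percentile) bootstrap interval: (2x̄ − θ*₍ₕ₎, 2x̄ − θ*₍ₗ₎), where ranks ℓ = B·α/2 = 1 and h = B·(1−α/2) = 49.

(0.092, 2.525)

Percentile endpoints at ranks 1 and 49: θ*₍1₎ = 0.735, θ*₍49₎ = 3.168.
Basic interval reflects these around x̄:
  lower = 2 × 1.630 − 3.168 = 0.092
  upper = 2 × 1.630 − 0.735 = 2.525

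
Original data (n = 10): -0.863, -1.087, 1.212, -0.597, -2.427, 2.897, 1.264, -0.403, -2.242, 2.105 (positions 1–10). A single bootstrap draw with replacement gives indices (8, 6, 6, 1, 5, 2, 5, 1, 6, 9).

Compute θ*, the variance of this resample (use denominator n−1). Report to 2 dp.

θ* = 4.95

Resample values: -0.403, 2.897, 2.897, -0.863, -2.427, -1.087, -2.427, -0.863, 2.897, -2.242.
Mean = -0.1621; sum of squared deviations = 44.5558
s² = 44.5558 / 9 = 4.9506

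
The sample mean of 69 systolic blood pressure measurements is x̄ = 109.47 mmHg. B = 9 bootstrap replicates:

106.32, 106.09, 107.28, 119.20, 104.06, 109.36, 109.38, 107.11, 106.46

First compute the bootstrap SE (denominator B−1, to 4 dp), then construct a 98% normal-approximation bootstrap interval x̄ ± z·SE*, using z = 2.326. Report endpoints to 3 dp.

Mean of replicates = 108.3622; sum of squared deviations = 153.6894; SE* = √(153.6894/8) = 4.3831
Margin = 2.326 × 4.3831 = 10.1951
Interval: 109.47 ± 10.1951

(99.275, 119.665)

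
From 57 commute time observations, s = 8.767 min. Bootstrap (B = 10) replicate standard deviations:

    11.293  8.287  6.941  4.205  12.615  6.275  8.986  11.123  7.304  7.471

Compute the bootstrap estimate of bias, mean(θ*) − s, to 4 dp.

bias = −0.3170

mean(θ*) = (11.293 + 8.287 + 6.941 + 4.205 + 12.615 + 6.275 + 8.986 + 11.123 + 7.304 + 7.471) / 10 = 8.45000
bias = 8.45000 − 8.767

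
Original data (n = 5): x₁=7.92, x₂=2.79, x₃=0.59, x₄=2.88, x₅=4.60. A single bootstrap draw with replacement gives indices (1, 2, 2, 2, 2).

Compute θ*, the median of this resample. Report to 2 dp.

θ* = 2.79

Resample values: 7.92, 2.79, 2.79, 2.79, 2.79.
Sorted: 2.79, 2.79, 2.79, 2.79, 7.92
Median = middle value = 2.79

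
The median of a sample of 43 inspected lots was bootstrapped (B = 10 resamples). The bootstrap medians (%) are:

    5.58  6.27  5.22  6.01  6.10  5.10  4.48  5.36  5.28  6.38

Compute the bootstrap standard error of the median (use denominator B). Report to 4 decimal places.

Bootstrap SE is the standard deviation of the 10 replicate medians.
Mean of replicates: (5.58 + 6.27 + 5.22 + 6.01 + 6.10 + 5.10 + 4.48 + 5.36 + 5.28 + 6.38) / 10 = 55.78000 / 10 = 5.57800
Sum of squared deviations: (+0.00200)² + (+0.69200)² + (−0.35800)² + (+0.43200)² + (+0.52200)² + (−0.47800)² + (−1.09800)² + (−0.21800)² + (−0.29800)² + (+0.80200)² = 3.27976
Variance = 3.27976 / 10 = 0.32798
SE* = √0.32798

SE* = 0.5727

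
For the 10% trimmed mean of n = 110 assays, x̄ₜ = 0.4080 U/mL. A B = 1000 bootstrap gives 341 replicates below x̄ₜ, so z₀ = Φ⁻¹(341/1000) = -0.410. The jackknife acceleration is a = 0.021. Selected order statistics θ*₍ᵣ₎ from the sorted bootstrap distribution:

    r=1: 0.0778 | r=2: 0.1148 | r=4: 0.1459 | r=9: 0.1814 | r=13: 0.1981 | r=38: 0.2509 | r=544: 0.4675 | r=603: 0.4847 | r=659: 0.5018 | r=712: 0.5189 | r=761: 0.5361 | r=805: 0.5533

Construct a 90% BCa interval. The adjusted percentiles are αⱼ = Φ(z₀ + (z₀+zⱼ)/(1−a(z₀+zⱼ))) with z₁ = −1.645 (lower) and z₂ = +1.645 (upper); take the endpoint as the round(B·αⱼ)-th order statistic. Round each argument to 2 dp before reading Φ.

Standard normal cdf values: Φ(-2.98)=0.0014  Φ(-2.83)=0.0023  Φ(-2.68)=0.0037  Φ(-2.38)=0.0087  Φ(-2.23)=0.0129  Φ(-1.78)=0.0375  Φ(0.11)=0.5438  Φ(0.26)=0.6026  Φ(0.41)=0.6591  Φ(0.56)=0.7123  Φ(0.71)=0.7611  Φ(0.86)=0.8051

Lower: z₀ + z₁ = -0.410 + (-1.645) = -2.055; 1 − a(z₀+z₁) = 1 − (0.021)(-2.055) = 1.0432; argument = -0.410 + (-2.055)/1.0432 = -2.3800 → -2.38.
α₁ = Φ(-2.38) = 0.0087; rank = round(1000 × 0.0087) = 9; θ*₍9₎ = 0.1814.
Upper: z₀ + z₂ = 1.235; 1 − a(z₀+z₂) = 0.9741; argument = 0.8579 → 0.86; α₂ = 0.8051; rank = 805; θ*₍805₎ = 0.5533.

(0.1814, 0.5533)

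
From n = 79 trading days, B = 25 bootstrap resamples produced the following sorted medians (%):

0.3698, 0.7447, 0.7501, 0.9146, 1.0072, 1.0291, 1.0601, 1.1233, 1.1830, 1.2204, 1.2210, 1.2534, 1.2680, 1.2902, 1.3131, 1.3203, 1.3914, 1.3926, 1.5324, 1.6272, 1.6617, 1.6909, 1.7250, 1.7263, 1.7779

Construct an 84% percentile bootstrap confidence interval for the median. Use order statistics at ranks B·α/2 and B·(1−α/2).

(0.7447, 1.7250)

α = 0.16; lower rank = 25 × 0.080 = 2; upper rank = 25 × 0.920 = 23.
The 2nd smallest replicate is 0.7447; the 23rd is 1.7250.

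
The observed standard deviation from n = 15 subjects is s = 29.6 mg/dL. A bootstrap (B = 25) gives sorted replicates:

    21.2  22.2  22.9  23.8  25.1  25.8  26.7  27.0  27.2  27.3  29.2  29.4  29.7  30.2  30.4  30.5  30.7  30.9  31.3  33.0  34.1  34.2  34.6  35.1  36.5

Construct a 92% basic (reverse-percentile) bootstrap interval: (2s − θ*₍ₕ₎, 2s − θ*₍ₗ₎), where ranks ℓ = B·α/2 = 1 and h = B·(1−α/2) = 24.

(24.1, 38.0)

Percentile endpoints at ranks 1 and 24: θ*₍1₎ = 21.2, θ*₍24₎ = 35.1.
Basic interval reflects these around s:
  lower = 2 × 29.6 − 35.1 = 24.1
  upper = 2 × 29.6 − 21.2 = 38.0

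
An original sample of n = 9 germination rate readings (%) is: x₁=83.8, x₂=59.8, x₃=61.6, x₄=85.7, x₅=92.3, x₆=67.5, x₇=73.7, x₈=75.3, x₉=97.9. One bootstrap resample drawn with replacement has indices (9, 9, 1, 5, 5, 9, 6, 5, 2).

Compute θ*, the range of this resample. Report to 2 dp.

Resample values: 97.9, 97.9, 83.8, 92.3, 92.3, 97.9, 67.5, 92.3, 59.8.
Range = 97.9 − 59.8 = 38.10

θ* = 38.10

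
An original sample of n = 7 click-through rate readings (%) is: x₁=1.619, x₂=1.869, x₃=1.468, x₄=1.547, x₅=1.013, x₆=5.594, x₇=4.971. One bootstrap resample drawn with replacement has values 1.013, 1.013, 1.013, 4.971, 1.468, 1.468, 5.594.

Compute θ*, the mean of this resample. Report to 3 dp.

θ* = 2.363

Mean = (1.013 + 1.013 + 1.013 + 4.971 + 1.468 + 1.468 + 5.594) / 7 = 16.5400 / 7 = 2.363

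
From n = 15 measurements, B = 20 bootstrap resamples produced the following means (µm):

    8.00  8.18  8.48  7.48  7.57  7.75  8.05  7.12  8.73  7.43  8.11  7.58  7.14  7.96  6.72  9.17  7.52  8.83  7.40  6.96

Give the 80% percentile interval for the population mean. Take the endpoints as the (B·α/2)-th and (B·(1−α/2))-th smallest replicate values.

Sorted replicates: 6.72, 6.96, 7.12, 7.14, 7.40, 7.43, 7.48, 7.52, 7.57, 7.58, 7.75, 7.96, 8.00, 8.05, 8.11, 8.18, 8.48, 8.73, 8.83, 9.17
α = 0.20; lower rank = 20 × 0.100 = 2; upper rank = 20 × 0.900 = 18.
The 2nd smallest replicate is 6.96; the 18th is 8.73.

(6.96, 8.73)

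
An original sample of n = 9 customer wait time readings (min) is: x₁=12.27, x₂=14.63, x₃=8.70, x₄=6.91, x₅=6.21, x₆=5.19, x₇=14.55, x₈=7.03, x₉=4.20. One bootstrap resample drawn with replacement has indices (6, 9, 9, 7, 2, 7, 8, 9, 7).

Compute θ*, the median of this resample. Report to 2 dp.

Resample values: 5.19, 4.20, 4.20, 14.55, 14.63, 14.55, 7.03, 4.20, 14.55.
Sorted: 4.20, 4.20, 4.20, 5.19, 7.03, 14.55, 14.55, 14.55, 14.63
Median = middle value = 7.03

θ* = 7.03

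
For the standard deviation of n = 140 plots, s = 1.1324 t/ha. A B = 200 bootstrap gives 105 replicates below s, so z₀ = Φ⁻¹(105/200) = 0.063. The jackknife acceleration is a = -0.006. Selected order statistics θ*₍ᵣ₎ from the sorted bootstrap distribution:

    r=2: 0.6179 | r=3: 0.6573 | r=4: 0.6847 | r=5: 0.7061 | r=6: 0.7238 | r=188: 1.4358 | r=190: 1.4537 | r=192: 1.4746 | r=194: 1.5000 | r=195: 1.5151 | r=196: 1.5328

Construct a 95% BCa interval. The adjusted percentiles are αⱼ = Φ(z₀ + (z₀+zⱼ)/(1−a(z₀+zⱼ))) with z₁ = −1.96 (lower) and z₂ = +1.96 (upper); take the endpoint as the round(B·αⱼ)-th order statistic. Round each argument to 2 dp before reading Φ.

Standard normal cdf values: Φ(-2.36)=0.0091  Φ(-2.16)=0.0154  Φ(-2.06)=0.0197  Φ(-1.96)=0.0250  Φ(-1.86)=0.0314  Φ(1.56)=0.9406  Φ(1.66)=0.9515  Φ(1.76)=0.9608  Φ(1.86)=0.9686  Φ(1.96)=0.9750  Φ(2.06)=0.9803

(0.7238, 1.5328)

Lower: z₀ + z₁ = 0.063 + (-1.960) = -1.897; 1 − a(z₀+z₁) = 1 − (-0.006)(-1.897) = 0.9886; argument = 0.063 + (-1.897)/0.9886 = -1.8558 → -1.86.
α₁ = Φ(-1.86) = 0.0314; rank = round(200 × 0.0314) = 6; θ*₍6₎ = 0.7238.
Upper: z₀ + z₂ = 2.023; 1 − a(z₀+z₂) = 1.0121; argument = 2.0617 → 2.06; α₂ = 0.9803; rank = 196; θ*₍196₎ = 1.5328.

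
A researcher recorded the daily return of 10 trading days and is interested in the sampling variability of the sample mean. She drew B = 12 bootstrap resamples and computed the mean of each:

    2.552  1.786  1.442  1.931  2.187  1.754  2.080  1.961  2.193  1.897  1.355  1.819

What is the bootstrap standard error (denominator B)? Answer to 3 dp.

SE* = 0.313

Bootstrap SE is the standard deviation of the 12 replicate means.
Mean of replicates: (2.552 + 1.786 + 1.442 + 1.931 + 2.187 + 1.754 + 2.080 + 1.961 + 2.193 + 1.897 + 1.355 + 1.819) / 12 = 22.9570 / 12 = 1.9131
Sum of squared deviations: (+0.6389)² + (−0.1271)² + (−0.4711)² + (+0.0179)² + (+0.2739)² + (−0.1591)² + (+0.1669)² + (+0.0479)² + (+0.2799)² + (−0.0161)² + (−0.5581)² + (−0.0941)² = 1.1760
Variance = 1.1760 / 12 = 0.0980
SE* = √0.0980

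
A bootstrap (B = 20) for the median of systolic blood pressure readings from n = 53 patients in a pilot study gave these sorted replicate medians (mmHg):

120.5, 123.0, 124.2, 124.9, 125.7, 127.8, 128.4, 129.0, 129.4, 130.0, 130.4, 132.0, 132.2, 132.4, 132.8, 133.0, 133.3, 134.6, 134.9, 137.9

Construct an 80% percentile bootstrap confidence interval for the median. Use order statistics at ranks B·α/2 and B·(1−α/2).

(123.0, 134.6)

α = 0.20; lower rank = 20 × 0.100 = 2; upper rank = 20 × 0.900 = 18.
The 2nd smallest replicate is 123.0; the 18th is 134.6.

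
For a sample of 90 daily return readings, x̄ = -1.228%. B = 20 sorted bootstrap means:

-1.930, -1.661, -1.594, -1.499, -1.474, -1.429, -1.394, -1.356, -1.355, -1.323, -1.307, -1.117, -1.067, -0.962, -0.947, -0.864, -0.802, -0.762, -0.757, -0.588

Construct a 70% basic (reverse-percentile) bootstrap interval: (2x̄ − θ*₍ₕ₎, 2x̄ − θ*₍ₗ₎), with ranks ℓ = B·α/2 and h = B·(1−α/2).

Percentile endpoints at ranks 3 and 17: θ*₍3₎ = -1.594, θ*₍17₎ = -0.802.
Basic interval reflects these around x̄:
  lower = 2 × -1.228 − -0.802 = -1.654
  upper = 2 × -1.228 − -1.594 = -0.862

(-1.654, -0.862)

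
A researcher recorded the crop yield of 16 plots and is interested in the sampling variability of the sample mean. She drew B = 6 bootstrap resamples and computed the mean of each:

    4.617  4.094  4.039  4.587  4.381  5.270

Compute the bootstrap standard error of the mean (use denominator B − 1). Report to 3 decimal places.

Bootstrap SE is the standard deviation of the 6 replicate means.
Mean of replicates: (4.617 + 4.094 + 4.039 + 4.587 + 4.381 + 5.270) / 6 = 26.9880 / 6 = 4.4980
Sum of squared deviations: (+0.1190)² + (−0.4040)² + (−0.4590)² + (+0.0890)² + (−0.1170)² + (+0.7720)² = 1.0057
Variance = 1.0057 / 5 = 0.2011
SE* = √0.2011

SE* = 0.448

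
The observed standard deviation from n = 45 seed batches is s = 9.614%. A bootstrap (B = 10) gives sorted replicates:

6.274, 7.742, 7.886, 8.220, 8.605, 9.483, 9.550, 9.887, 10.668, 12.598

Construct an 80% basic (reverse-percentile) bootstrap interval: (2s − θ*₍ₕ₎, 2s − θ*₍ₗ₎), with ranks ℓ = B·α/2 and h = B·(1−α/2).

(8.560, 12.954)

Percentile endpoints at ranks 1 and 9: θ*₍1₎ = 6.274, θ*₍9₎ = 10.668.
Basic interval reflects these around s:
  lower = 2 × 9.614 − 10.668 = 8.560
  upper = 2 × 9.614 − 6.274 = 12.954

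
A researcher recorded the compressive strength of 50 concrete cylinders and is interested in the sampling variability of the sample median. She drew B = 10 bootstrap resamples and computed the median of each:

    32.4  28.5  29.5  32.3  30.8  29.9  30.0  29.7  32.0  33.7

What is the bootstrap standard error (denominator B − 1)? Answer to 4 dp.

Bootstrap SE is the standard deviation of the 10 replicate medians.
Mean of replicates: (32.4 + 28.5 + 29.5 + 32.3 + 30.8 + 29.9 + 30.0 + 29.7 + 32.0 + 33.7) / 10 = 308.80000 / 10 = 30.88000
Sum of squared deviations: (+1.52000)² + (−2.38000)² + (−1.38000)² + (+1.42000)² + (−0.08000)² + (−0.98000)² + (−0.88000)² + (−1.18000)² + (+1.12000)² + (+2.82000)² = 24.23600
Variance = 24.23600 / 9 = 2.69289
SE* = √2.69289

SE* = 1.6410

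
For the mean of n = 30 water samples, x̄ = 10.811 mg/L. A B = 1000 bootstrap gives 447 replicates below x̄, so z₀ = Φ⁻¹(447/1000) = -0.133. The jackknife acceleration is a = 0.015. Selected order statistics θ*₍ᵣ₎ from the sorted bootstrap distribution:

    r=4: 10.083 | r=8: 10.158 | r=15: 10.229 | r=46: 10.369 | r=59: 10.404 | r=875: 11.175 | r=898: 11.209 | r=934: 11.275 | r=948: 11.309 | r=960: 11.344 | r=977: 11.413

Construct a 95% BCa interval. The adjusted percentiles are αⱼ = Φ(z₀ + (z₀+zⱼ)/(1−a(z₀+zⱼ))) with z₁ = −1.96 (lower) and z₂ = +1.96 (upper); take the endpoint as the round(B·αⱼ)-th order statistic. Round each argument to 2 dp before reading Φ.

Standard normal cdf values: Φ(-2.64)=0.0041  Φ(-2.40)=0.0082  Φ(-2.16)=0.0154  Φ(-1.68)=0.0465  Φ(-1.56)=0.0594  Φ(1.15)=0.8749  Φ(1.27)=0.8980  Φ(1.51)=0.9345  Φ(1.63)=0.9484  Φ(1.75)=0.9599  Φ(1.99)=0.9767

(10.229, 11.344)

Lower: z₀ + z₁ = -0.133 + (-1.960) = -2.093; 1 − a(z₀+z₁) = 1 − (0.015)(-2.093) = 1.0314; argument = -0.133 + (-2.093)/1.0314 = -2.1623 → -2.16.
α₁ = Φ(-2.16) = 0.0154; rank = round(1000 × 0.0154) = 15; θ*₍15₎ = 10.229.
Upper: z₀ + z₂ = 1.827; 1 − a(z₀+z₂) = 0.9726; argument = 1.7455 → 1.75; α₂ = 0.9599; rank = 960; θ*₍960₎ = 11.344.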